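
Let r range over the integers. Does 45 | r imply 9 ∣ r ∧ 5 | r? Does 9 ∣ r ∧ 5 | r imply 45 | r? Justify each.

Both implications hold.

[⇐] Suppose 9 ∣ r and 5 ∣ r. Any common multiple of 9 and 5 is a multiple of their lcm; here gcd(9, 5) = 1, so lcm(9, 5) = 9·5 = 45, so 45 ∣ r.

[⇒] If 45 ∣ r, write r = 45q. Since 45 = 5·9, r = 9·(5q), so 9 ∣ r; and since 45 = 9·5, r = 5·(9q), so 5 ∣ r.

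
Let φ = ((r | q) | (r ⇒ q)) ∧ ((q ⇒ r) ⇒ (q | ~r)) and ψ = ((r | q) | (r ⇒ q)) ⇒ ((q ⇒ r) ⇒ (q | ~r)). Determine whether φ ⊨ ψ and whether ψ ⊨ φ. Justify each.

[⇒] Assume the antecedent. If q is true, the consequent reduces to true regardless of the other variables. If q is false, the antecedent forces (q = F, r = F), and the consequent holds there. Either way the consequent holds.

[⇐] Assume the antecedent. If q is true, the consequent reduces to true regardless of the other variables. If q is false, the antecedent forces (q = F, r = F), and the consequent holds there. Either way the consequent holds.

The biconditional holds.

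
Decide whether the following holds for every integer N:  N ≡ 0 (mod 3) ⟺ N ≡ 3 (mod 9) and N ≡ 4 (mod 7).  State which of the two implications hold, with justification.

Forward direction. This fails: N = 0 gives 0 ≡ 0 (mod 3) but 0 ≡ 0 (mod 9), so the conjunction on the right does not hold.

Converse. If N ≡ 3 (mod 9) and N ≡ 4 (mod 7), then by the Chinese remainder theorem N ≡ 39 (mod 63). Since 39 ≡ 0 (mod 3) and 3 ∣ 63, we get N ≡ 0 (mod 3).

(⇒) fails; (⇐) holds.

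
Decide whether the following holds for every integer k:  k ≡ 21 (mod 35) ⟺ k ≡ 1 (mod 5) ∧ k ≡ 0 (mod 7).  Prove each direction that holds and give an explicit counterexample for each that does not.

Both directions hold.

(⇒) Suppose k ≡ 21 (mod 35); write k = 35j + 21. Since 5 ∣ 35, reducing mod 5 gives k ≡ 21 ≡ 1 (mod 5); since 7 ∣ 35, reducing mod 7 gives k ≡ 21 ≡ 0 (mod 7).

(⇐) Conversely, if k ≡ 1 (mod 5) and k ≡ 0 (mod 7), then by the Chinese remainder theorem k ≡ 21 (mod 35). This is exactly k ≡ 21 (mod 35).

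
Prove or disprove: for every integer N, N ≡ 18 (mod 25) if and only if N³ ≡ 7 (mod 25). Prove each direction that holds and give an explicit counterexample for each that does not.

[⇒] Suppose N ≡ 18 (mod 25). Write N = 25j + 18. Then (25j + 18)³ = 15625j³ + 33750j² + 24300j + 5832 = 25(625j³ + 1350j² + 972j + 233) + 7, so N³ ≡ 7 (mod 25).

[⇐] Conversely, suppose N³ ≡ 7 (mod 25). The only residue r in {0, …, 24} with r³ ≡ 7 (mod 25) is r = 18, so N ≡ 18 (mod 25).

Equivalent; both directions hold.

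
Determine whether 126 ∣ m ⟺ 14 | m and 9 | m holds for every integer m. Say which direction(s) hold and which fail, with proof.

Equivalent; both directions hold.

(⇒) If 126 ∣ m, write m = 126q. Since 126 = 9·14, m = 14·(9q), so 14 ∣ m; and since 126 = 14·9, m = 9·(14q), so 9 ∣ m.

(⇐) Suppose 14 ∣ m and 9 ∣ m. Any common multiple of 14 and 9 is a multiple of their lcm; here gcd(14, 9) = 1, so lcm(14, 9) = 14·9 = 126, so 126 ∣ m.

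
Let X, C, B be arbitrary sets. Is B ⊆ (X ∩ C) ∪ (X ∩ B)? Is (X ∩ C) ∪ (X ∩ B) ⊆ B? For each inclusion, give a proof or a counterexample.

Neither inclusion holds.

(⟹) This inclusion fails. Take X = ∅, C = ∅, B = {1}; then 1 ∈ B but 1 ∉ (X ∩ C) ∪ (X ∩ B).

(⟸) This inclusion fails. Take X = {1}, C = {1}, B = ∅; then 1 ∈ (X ∩ C) ∪ (X ∩ B) but 1 ∉ B.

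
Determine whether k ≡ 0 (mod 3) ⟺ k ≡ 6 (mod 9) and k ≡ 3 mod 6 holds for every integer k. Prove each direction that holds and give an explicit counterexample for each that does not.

(⇐) If k ≡ 6 (mod 9) and k ≡ 3 (mod 6), then by the Chinese remainder theorem k ≡ 15 (mod 18). Since 15 ≡ 0 (mod 3) and 3 ∣ 18, we get k ≡ 0 (mod 3).

(⇒) This fails: k = 0 gives 0 ≡ 0 (mod 3) but 0 ≡ 0 (mod 9), so the conjunction on the right does not hold.

Only the reverse direction holds.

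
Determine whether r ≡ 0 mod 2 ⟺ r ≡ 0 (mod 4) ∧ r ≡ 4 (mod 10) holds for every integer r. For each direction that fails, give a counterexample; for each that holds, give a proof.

Not equivalent: only (⇐) holds.

(⇒) This fails: r = 0 gives 0 ≡ 0 (mod 2) but 0 ≡ 0 (mod 10), so the conjunction on the right does not hold.

(⇐) Conversely, if r ≡ 0 (mod 4) and r ≡ 4 (mod 10), then by the Chinese remainder theorem r ≡ 4 (mod 20). Since 4 ≡ 0 (mod 2) and 2 ∣ 20, we get r ≡ 0 (mod 2).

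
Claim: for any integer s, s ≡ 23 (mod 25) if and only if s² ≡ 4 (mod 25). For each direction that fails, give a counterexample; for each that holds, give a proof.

(⇒) holds; (⇐) fails.

(⟹) Suppose s ≡ 23 (mod 25). Write s = 25j + 23. Then (25j + 23)² = 625j² + 1150j + 529 = 25(25j² + 46j + 21) + 4, so s² ≡ 4 (mod 25).

(⟸) This fails: take s = 2. Then 2² = 4 ≡ 4 (mod 25), yet 2 ≡ 2 (mod 25), not 23.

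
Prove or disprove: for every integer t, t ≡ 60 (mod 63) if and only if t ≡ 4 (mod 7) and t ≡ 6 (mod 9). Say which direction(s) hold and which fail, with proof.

Both directions hold.

Forward direction. Suppose t ≡ 60 (mod 63); write t = 63j + 60. Since 7 ∣ 63, reducing mod 7 gives t ≡ 60 ≡ 4 (mod 7); since 9 ∣ 63, reducing mod 9 gives t ≡ 60 ≡ 6 (mod 9).

Converse. If t ≡ 4 (mod 7) and t ≡ 6 (mod 9), then by the Chinese remainder theorem t ≡ 60 (mod 63). This is exactly t ≡ 60 (mod 63).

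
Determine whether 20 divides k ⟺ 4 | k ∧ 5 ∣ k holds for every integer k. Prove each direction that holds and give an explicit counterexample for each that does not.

The biconditional holds.

Forward direction. If 20 ∣ k, write k = 20q. Since 20 = 5·4, k = 4·(5q), so 4 ∣ k; and since 20 = 4·5, k = 5·(4q), so 5 ∣ k.

Converse. Suppose 4 ∣ k and 5 ∣ k. Any common multiple of 4 and 5 is a multiple of their lcm; here gcd(4, 5) = 1, so lcm(4, 5) = 4·5 = 20, so 20 ∣ k.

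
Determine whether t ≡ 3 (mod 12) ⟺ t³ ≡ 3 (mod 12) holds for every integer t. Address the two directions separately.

[⇒] Suppose t ≡ 3 (mod 12). Write t = 12j + 3. Then (12j + 3)³ = 1728j³ + 1296j² + 324j + 27 = 12(144j³ + 108j² + 27j + 2) + 3, so t³ ≡ 3 (mod 12).

[⇐] For the converse, argue contrapositively. If t ≢ 3 (mod 12), then t is congruent to one of 0, 1, 2, 4, 5, 6, 7, 8, 9, 10, 11 modulo 12, and these give t³ ≡ 0, 1, 8, 4, 5, 0, 7, 8, 9, 4, 11 respectively — never 3.

Both directions hold.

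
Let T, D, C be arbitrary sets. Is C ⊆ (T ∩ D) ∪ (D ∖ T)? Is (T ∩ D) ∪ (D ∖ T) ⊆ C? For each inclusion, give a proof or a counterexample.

(⊆) This inclusion fails. Take T = ∅, D = ∅, C = {1}; then 1 ∈ C but 1 ∉ (T ∩ D) ∪ (D ∖ T).

(⊇) This inclusion fails. Take T = ∅, D = {1}, C = ∅; then 1 ∈ (T ∩ D) ∪ (D ∖ T) but 1 ∉ C.

Neither inclusion holds.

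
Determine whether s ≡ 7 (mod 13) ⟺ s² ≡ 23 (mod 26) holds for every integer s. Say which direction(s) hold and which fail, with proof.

[⇒] This fails: take s = 20. Then 20 ≡ 7 (mod 13), but 20² = 400 ≡ 10 (mod 26), not 23.

[⇐] This fails: take s = 19. Then 19² = 361 ≡ 23 (mod 26), yet 19 ≡ 6 (mod 13), not 7.

Neither implication holds.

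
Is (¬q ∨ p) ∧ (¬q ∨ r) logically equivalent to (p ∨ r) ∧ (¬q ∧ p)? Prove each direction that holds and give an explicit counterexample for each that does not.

(⟹) This fails. Under q = F, p = F, r = F, the left side is true but the right side is false.

(⟸) Assume the antecedent. If q is true, the antecedent cannot hold. If q is false, (¬q ∨ p) ∧ (¬q ∨ r) reduces to true regardless of the other variables. Either way (¬q ∨ p) ∧ (¬q ∨ r) holds.

(⇒) fails; (⇐) holds.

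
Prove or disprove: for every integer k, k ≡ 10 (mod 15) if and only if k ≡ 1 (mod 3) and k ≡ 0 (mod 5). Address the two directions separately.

Converse. If k ≡ 1 (mod 3) and k ≡ 0 (mod 5), then by the Chinese remainder theorem k ≡ 10 (mod 15). This is exactly k ≡ 10 (mod 15).

Forward direction. Suppose k ≡ 10 (mod 15); write k = 15j + 10. Since 3 ∣ 15, reducing mod 3 gives k ≡ 10 ≡ 1 (mod 3); since 5 ∣ 15, reducing mod 5 gives k ≡ 10 ≡ 0 (mod 5).

The biconditional holds.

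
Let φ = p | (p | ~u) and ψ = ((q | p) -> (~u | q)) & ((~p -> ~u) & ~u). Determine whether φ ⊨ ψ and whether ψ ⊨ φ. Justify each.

(⇒) fails; (⇐) holds.

Converse. Assume the antecedent. If u is true, the antecedent cannot hold. If u is false, p | (p | ~u) reduces to true regardless of the other variables. Either way p | (p | ~u) holds.

Forward direction. This fails. Under u = T, q = F, p = T, the left side is true but the right side is false.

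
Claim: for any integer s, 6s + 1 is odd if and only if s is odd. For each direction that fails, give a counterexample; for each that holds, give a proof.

(⇐) Suppose s is odd. Since 6 is even, 6s is even for every s, so 6s + 1 has the same parity as 1, which is odd. Hence 6s + 1 is odd.

(⇒) This fails: take s = 4. Then 6s + 1 = 25, which is odd, yet s = 4 is even, not odd.

(⇒) fails; (⇐) holds.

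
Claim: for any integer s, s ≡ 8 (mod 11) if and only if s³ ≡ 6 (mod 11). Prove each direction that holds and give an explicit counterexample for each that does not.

Forward direction. Suppose s ≡ 8 (mod 11). Write s = 11j + 8. Then (11j + 8)³ = 1331j³ + 2904j² + 2112j + 512 = 11(121j³ + 264j² + 192j + 46) + 6, so s³ ≡ 6 (mod 11).

Converse. Suppose s³ ≡ 6 (mod 11). The only residue r in {0, …, 10} with r³ ≡ 6 (mod 11) is r = 8, so s ≡ 8 (mod 11).

Both directions hold; the statement is true.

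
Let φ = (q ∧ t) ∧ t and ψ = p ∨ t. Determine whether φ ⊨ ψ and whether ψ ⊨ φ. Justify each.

(⇒) holds; (⇐) fails.

(⟹) Assume the antecedent. If q is true, the antecedent forces (q = T, t = T, p = F) or (q = T, t = T, p = T), and p ∨ t holds there. If q is false, the antecedent cannot hold. Either way p ∨ t holds.

(⟸) This fails. Under q = F, t = T, p = F, the left side is false but the right side is true.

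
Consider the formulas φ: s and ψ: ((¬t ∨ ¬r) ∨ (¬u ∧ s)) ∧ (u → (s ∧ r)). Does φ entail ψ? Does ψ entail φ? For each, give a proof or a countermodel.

Forward direction. This fails. Under r = F, s = T, t = F, u = T, the left side is true but the right side is false.

Converse. This fails. Under r = F, s = F, t = F, u = F, the left side is false but the right side is true.

Neither implication holds.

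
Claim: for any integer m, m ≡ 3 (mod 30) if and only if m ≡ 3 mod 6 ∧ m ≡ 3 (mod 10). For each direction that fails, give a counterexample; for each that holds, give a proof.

Equivalent; both directions hold.

Converse. If m ≡ 3 (mod 6) and m ≡ 3 (mod 10), then by the Chinese remainder theorem m ≡ 3 (mod 30). This is exactly m ≡ 3 (mod 30).

Forward direction. Suppose m ≡ 3 (mod 30); write m = 30j + 3. Since 6 ∣ 30, reducing mod 6 gives m ≡ 3 (mod 6); since 10 ∣ 30, reducing mod 10 gives m ≡ 3 (mod 10).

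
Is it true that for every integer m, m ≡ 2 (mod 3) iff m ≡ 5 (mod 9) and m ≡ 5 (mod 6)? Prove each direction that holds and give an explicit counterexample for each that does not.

The forward direction fails; the converse holds.

[⇒] This fails: m = 2 gives 2 ≡ 2 (mod 3) but 2 ≡ 2 (mod 9), so the conjunction on the right does not hold.

[⇐] Conversely, if m ≡ 5 (mod 9) and m ≡ 5 (mod 6), then by the Chinese remainder theorem m ≡ 5 (mod 18). Since 5 ≡ 2 (mod 3) and 3 ∣ 18, we get m ≡ 2 (mod 3).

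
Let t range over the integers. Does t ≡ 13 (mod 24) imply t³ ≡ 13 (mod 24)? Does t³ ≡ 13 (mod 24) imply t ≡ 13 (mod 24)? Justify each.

Both implications hold.

Forward direction. Suppose t ≡ 13 (mod 24). Write t = 24j + 13. Then (24j + 13)³ = 13824j³ + 22464j² + 12168j + 2197 = 24(576j³ + 936j² + 507j + 91) + 13, so t³ ≡ 13 (mod 24).

Converse. Suppose t³ ≡ 13 (mod 24). The only residue r in {0, …, 23} with r³ ≡ 13 (mod 24) is r = 13, so t ≡ 13 (mod 24).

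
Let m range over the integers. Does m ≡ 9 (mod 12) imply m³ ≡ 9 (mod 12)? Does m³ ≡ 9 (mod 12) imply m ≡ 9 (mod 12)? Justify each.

Equivalent; both directions hold.

[⇐] Suppose m³ ≡ 9 (mod 12). The only residue r in {0, …, 11} with r³ ≡ 9 (mod 12) is r = 9, so m ≡ 9 (mod 12).

[⇒] Suppose m ≡ 9 (mod 12). Write m = 12j + 9. Then (12j + 9)³ = 1728j³ + 3888j² + 2916j + 729 = 12(144j³ + 324j² + 243j + 60) + 9, so m³ ≡ 9 (mod 12).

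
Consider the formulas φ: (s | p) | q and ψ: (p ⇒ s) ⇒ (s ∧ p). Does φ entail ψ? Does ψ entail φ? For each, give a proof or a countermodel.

[⇒] This fails. Under p = F, s = T, q = F, the left side is true but the right side is false.

[⇐] Assume the antecedent. If p is true, (s | p) | q reduces to true regardless of the other variables. If p is false, the antecedent cannot hold. Either way (s | p) | q holds.

Only the converse holds.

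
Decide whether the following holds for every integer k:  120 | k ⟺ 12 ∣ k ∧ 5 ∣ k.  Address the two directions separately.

(⇒) If 120 ∣ k, write k = 120q. Since 120 = 10·12, k = 12·(10q), so 12 ∣ k; and since 120 = 24·5, k = 5·(24q), so 5 ∣ k.

(⇐) This fails: take k = 60. Both 12 ∣ 60 and 5 ∣ 60, yet 60 is not a multiple of 120 (since 60 = 0·120 + 60), so 120 ∤ 60.

Only the forward direction holds.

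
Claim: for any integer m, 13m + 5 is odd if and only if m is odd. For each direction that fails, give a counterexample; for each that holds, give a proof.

Forward direction. This fails: m = 6 gives 13m + 5 = 83, which is odd, but 6 is even, not odd.

Converse. This also fails: m = 5 is odd, but 13m + 5 = 70 is even, not odd.

Neither implication holds.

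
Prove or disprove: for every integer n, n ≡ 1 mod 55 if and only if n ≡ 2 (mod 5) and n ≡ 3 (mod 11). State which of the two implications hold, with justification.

[⇒] This fails: n = 1 gives 1 ≡ 1 (mod 55) but 1 ≡ 1 (mod 5), so the conjunction on the right does not hold.

[⇐] This fails: n = 47 satisfies both congruences on the right (47 ≡ 2 mod 5 and 47 ≡ 3 mod 11) yet 47 ≡ 47 (mod 55), not 1.

(⇒) fails and (⇐) fails.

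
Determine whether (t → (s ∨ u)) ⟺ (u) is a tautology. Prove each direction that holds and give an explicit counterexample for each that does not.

(⇒) fails; (⇐) holds.

Forward direction. This fails. Under u = F, t = F, s = F, the left side is true but the right side is false.

Converse. Assume the antecedent. If u is true, t → (s ∨ u) reduces to true regardless of the other variables. If u is false, the antecedent cannot hold. Either way t → (s ∨ u) holds.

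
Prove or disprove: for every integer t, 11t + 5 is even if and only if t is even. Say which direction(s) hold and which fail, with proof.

Neither implication holds.

(⇒) This fails: t = 1 gives 11t + 5 = 16, which is even, but 1 is odd, not even.

(⇐) This also fails: t = 0 is even, but 11t + 5 = 5 is odd, not even.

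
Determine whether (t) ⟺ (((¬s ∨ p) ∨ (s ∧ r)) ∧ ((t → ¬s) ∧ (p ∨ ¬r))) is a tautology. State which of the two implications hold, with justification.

(⇒) This fails. Under s = T, t = T, r = F, p = F, the left side is true but the right side is false.

(⇐) This fails. Under s = F, t = F, r = F, p = F, the left side is false but the right side is true.

(⇒) fails and (⇐) fails.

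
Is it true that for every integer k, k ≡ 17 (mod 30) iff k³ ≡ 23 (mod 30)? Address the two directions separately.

(→) Suppose k ≡ 17 (mod 30). Write k = 30j + 17. Then (30j + 17)³ = 27000j³ + 45900j² + 26010j + 4913 = 30(900j³ + 1530j² + 867j + 163) + 23, so k³ ≡ 23 (mod 30).

(←) Conversely, suppose k³ ≡ 23 (mod 30). The only residue r in {0, …, 29} with r³ ≡ 23 (mod 30) is r = 17, so k ≡ 17 (mod 30).

The biconditional holds.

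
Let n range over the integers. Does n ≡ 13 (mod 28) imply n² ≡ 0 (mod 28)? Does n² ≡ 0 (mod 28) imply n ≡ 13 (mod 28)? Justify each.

[⇒] This fails: take n = 13. Then 13 ≡ 13 (mod 28), but 13² = 169 ≡ 1 (mod 28), not 0.

[⇐] This fails: take n = 0. Then 0² = 0 ≡ 0 (mod 28), yet 0 ≡ 0 (mod 28), not 13.

(⇒) fails and (⇐) fails.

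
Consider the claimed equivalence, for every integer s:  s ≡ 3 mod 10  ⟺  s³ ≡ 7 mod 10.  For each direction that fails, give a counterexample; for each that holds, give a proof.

The biconditional holds.

[⇐] Suppose s³ ≡ 7 (mod 10). The only residue r in {0, …, 9} with r³ ≡ 7 (mod 10) is r = 3, so s ≡ 3 (mod 10).

[⇒] Suppose s ≡ 3 mod 10. Write s = 10j + 3. Then (10j + 3)³ = 1000j³ + 900j² + 270j + 27 = 10(100j³ + 90j² + 27j + 2) + 7, so s³ ≡ 7 (mod 10).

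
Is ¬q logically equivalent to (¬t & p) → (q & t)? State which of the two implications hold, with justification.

(→) This fails. Under p = T, q = F, t = F, the left side is true but the right side is false.

(←) This fails. Under p = F, q = T, t = F, the left side is false but the right side is true.

Neither direction holds.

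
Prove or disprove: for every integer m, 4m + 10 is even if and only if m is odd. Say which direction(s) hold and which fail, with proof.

[⇒] This fails: take m = 4. Then 4m + 10 = 26, which is even, yet m = 4 is even, not odd.

[⇐] Suppose m is odd. Since 4 is even, 4m is even for every m, so 4m + 10 has the same parity as 10, which is even. Hence 4m + 10 is even.

The forward direction fails; the converse holds.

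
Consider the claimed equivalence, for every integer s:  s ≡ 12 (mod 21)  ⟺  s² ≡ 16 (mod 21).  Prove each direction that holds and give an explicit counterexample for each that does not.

[⇒] This fails: take s = 12. Then 12 ≡ 12 (mod 21), but 12² = 144 ≡ 18 (mod 21), not 16.

[⇐] This fails: take s = 4. Then 4² = 16 ≡ 16 (mod 21), yet 4 ≡ 4 (mod 21), not 12.

Both directions fail.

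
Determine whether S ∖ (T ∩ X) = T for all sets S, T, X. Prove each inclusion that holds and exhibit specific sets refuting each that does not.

Forward inclusion. This inclusion fails. Take S = {1}, T = ∅, X = ∅; then 1 ∈ S ∖ (T ∩ X) but 1 ∉ T.

Reverse inclusion. This inclusion fails. Take S = ∅, T = {1}, X = ∅; then 1 ∈ T but 1 ∉ S ∖ (T ∩ X).

Both inclusions fail.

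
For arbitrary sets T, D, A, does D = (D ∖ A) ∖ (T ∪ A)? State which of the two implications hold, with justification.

(⊆) fails; (⊇) holds.

Forward inclusion. This inclusion fails. Take T = {1}, D = {1}, A = ∅; then 1 ∈ D but 1 ∉ (D ∖ A) ∖ (T ∪ A).

Reverse inclusion. Let x ∈ (D ∖ A) ∖ (T ∪ A). Then x ∈ D and x ∉ T, A, from which x ∈ D.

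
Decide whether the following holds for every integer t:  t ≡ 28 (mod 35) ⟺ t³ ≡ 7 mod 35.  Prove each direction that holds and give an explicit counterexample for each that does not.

(→) Suppose t ≡ 28 (mod 35). Write t = 35j + 28. Then (35j + 28)³ = 42875j³ + 102900j² + 82320j + 21952 = 35(1225j³ + 2940j² + 2352j + 627) + 7, so t³ ≡ 7 (mod 35).

(←) Conversely, suppose t³ ≡ 7 (mod 35). The only residue r in {0, …, 34} with r³ ≡ 7 (mod 35) is r = 28, so t ≡ 28 (mod 35).

The biconditional holds.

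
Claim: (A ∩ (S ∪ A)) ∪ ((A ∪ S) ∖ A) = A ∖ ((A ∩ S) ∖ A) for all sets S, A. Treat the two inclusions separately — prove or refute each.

Forward inclusion. This inclusion fails. Take S = {1}, A = ∅; then 1 ∈ (A ∩ (S ∪ A)) ∪ ((A ∪ S) ∖ A) but 1 ∉ A ∖ ((A ∩ S) ∖ A).

Reverse inclusion. Let x ∈ A ∖ ((A ∩ S) ∖ A). Then either x ∈ A and x ∉ S; or x ∈ S ∩ A. In each case x ∈ (A ∩ (S ∪ A)) ∪ ((A ∪ S) ∖ A), so A ∖ ((A ∩ S) ∖ A) ⊆ (A ∩ (S ∪ A)) ∪ ((A ∪ S) ∖ A).

The sets are not equal: only the reverse inclusion holds.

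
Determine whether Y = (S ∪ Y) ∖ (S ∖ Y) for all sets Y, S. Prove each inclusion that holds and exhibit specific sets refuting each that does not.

Both inclusions hold.

(⊇) Let x ∈ (S ∪ Y) ∖ (S ∖ Y). Then either x ∈ Y and x ∉ S; or x ∈ Y ∩ S. In each case x ∈ Y, so (S ∪ Y) ∖ (S ∖ Y) ⊆ Y.

(⊆) Let x ∈ Y. Then either x ∈ Y and x ∉ S; or x ∈ Y ∩ S. In each case x ∈ (S ∪ Y) ∖ (S ∖ Y), so Y ⊆ (S ∪ Y) ∖ (S ∖ Y).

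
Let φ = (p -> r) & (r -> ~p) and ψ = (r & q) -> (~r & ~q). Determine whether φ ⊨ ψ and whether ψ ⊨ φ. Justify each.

Both directions fail.

(→) This fails. Under q = T, r = T, p = F, the left side is true but the right side is false.

(←) This fails. Under q = F, r = F, p = T, the left side is false but the right side is true.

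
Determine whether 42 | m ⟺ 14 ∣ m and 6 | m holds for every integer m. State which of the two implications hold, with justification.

Forward direction. If 42 ∣ m, write m = 42q. Since 42 = 3·14, m = 14·(3q), so 14 ∣ m; and since 42 = 7·6, m = 6·(7q), so 6 ∣ m.

Converse. Suppose 14 ∣ m and 6 ∣ m. Any common multiple of 14 and 6 is a multiple of their lcm; here lcm(14, 6) = 14·6/gcd(14, 6) = 84/2 = 42, so 42 ∣ m.

Both directions hold.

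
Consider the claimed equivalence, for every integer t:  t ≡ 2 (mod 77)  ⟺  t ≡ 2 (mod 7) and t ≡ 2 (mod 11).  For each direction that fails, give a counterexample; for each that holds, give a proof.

(⇐) If t ≡ 2 (mod 7) and t ≡ 2 (mod 11), then by the Chinese remainder theorem t ≡ 2 (mod 77). This is exactly t ≡ 2 (mod 77).

(⇒) Suppose t ≡ 2 (mod 77); write t = 77j + 2. Since 7 ∣ 77, reducing mod 7 gives t ≡ 2 (mod 7); since 11 ∣ 77, reducing mod 11 gives t ≡ 2 (mod 11).

Equivalent; both directions hold.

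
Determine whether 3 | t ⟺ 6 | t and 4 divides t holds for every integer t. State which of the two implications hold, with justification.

(⇒) fails; (⇐) holds.

Forward direction. This fails: take t = 3. Certainly 3 ∣ 3, but 6 ∤ 3.

Converse. Suppose 6 ∣ t and 4 ∣ t. Any common multiple of 6 and 4 is a multiple of their lcm; here lcm(6, 4) = 6·4/gcd(6, 4) = 24/2 = 12, so 12 ∣ t. Since 3 ∣ 12, it follows that 3 ∣ t.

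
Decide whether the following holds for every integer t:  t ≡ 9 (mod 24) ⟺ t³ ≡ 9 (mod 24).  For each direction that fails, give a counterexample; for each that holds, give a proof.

The biconditional holds.

(⇒) Suppose t ≡ 9 (mod 24). Write t = 24j + 9. Then (24j + 9)³ = 13824j³ + 15552j² + 5832j + 729 = 24(576j³ + 648j² + 243j + 30) + 9, so t³ ≡ 9 (mod 24).

(⇐) Conversely, suppose t³ ≡ 9 (mod 24). The only residue r in {0, …, 23} with r³ ≡ 9 (mod 24) is r = 9, so t ≡ 9 (mod 24).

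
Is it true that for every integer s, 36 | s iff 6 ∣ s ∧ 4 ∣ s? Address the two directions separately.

(⇐) This fails: take s = 12. Both 6 ∣ 12 and 4 ∣ 12, yet 12 is not a multiple of 36 (since 12 = 0·36 + 12), so 36 ∤ 12.

(⇒) If 36 ∣ s, write s = 36q. Since 36 = 6·6, s = 6·(6q), so 6 ∣ s; and since 36 = 9·4, s = 4·(9q), so 4 ∣ s.

Only the forward direction holds.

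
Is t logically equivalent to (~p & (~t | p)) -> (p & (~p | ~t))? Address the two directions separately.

(⇒) holds; (⇐) fails.

Forward direction. Assume the antecedent. If p is true, the consequent reduces to true regardless of the other variables. If p is false, the antecedent forces (p = F, t = T), and the consequent holds there. Either way the consequent holds.

Converse. This fails. Under p = T, t = F, the left side is false but the right side is true.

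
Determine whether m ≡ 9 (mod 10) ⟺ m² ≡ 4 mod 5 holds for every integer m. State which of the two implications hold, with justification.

Neither implication holds.

(→) This fails: take m = 9. Then 9 ≡ 9 (mod 10), but 9² = 81 ≡ 1 (mod 5), not 4.

(←) This fails: take m = 2. Then 2² = 4 ≡ 4 (mod 5), yet 2 ≡ 2 (mod 10), not 9.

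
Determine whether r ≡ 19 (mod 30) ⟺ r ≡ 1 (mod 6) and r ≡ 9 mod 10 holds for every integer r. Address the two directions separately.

(⟹) Suppose r ≡ 19 (mod 30); write r = 30j + 19. Since 6 ∣ 30, reducing mod 6 gives r ≡ 19 ≡ 1 (mod 6); since 10 ∣ 30, reducing mod 10 gives r ≡ 19 ≡ 9 (mod 10).

(⟸) Conversely, if r ≡ 1 (mod 6) and r ≡ 9 (mod 10), then by the Chinese remainder theorem r ≡ 19 (mod 30). This is exactly r ≡ 19 (mod 30).

Equivalent; both directions hold.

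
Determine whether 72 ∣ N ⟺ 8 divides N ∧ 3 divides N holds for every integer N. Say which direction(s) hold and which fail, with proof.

(⟹) If 72 ∣ N, write N = 72q. Since 72 = 9·8, N = 8·(9q), so 8 ∣ N; and since 72 = 24·3, N = 3·(24q), so 3 ∣ N.

(⟸) This fails: take N = 24. Both 8 ∣ 24 and 3 ∣ 24, yet 24 is not a multiple of 72 (since 24 = 0·72 + 24), so 72 ∤ 24.

Only the forward implication holds.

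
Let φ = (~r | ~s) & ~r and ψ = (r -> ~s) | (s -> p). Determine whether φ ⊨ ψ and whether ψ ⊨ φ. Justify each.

(⇐) This fails. Under r = T, s = F, p = F, the left side is false but the right side is true.

(⇒) Assume the antecedent. If r is true, the antecedent cannot hold. If r is false, (r -> ~s) | (s -> p) reduces to true regardless of the other variables. Either way (r -> ~s) | (s -> p) holds.

(⇒) holds; (⇐) fails.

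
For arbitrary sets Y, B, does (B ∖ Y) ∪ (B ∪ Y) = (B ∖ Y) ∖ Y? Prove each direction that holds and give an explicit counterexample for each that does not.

Reverse inclusion. Let x ∈ (B ∖ Y) ∖ Y. Then x ∈ B and x ∉ Y, from which x ∈ (B ∖ Y) ∪ (B ∪ Y).

Forward inclusion. This inclusion fails. Take Y = {1}, B = ∅; then 1 ∈ (B ∖ Y) ∪ (B ∪ Y) but 1 ∉ (B ∖ Y) ∖ Y.

(⊆) fails; (⊇) holds.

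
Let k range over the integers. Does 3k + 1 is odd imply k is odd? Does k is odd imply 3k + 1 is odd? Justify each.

Both directions fail.

Forward direction. This fails: k = 6 gives 3k + 1 = 19, which is odd, but 6 is even, not odd.

Converse. This also fails: k = 1 is odd, but 3k + 1 = 4 is even, not odd.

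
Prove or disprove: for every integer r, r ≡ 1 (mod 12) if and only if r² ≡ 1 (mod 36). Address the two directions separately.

Both directions fail.

(→) This fails: take r = 13. Then 13 ≡ 1 (mod 12), but 13² = 169 ≡ 25 (mod 36), not 1.

(←) This fails: take r = 17. Then 17² = 289 ≡ 1 (mod 36), yet 17 ≡ 5 (mod 12), not 1.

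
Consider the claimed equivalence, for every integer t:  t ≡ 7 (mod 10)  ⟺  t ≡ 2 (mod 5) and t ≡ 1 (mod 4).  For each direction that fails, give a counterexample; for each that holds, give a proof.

(⇒) fails; (⇐) holds.

(→) This fails: t = 7 gives 7 ≡ 7 (mod 10) but 7 ≡ 3 (mod 4), so the conjunction on the right does not hold.

(←) Conversely, if t ≡ 2 (mod 5) and t ≡ 1 (mod 4), then by the Chinese remainder theorem t ≡ 17 (mod 20). Since 17 ≡ 7 (mod 10) and 10 ∣ 20, we get t ≡ 7 (mod 10).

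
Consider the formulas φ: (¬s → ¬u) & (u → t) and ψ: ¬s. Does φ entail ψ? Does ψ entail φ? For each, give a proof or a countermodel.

Both directions fail.

[⇒] This fails. Under s = T, t = F, u = F, the left side is true but the right side is false.

[⇐] This fails. Under s = F, t = F, u = T, the left side is false but the right side is true.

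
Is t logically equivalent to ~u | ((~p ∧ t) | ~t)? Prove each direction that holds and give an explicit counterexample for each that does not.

(→) This fails. Under t = T, u = T, p = T, the left side is true but the right side is false.

(←) This fails. Under t = F, u = F, p = F, the left side is false but the right side is true.

Neither direction holds.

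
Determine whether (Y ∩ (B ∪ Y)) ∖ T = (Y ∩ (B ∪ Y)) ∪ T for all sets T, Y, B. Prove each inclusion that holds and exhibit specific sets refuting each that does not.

The sets are not equal: only the forward inclusion holds.

(⟹) Let x ∈ (Y ∩ (B ∪ Y)) ∖ T. Then either x ∈ Y and x ∉ T, B; or x ∈ Y ∩ B and x ∉ T. In each case x ∈ (Y ∩ (B ∪ Y)) ∪ T, so (Y ∩ (B ∪ Y)) ∖ T ⊆ (Y ∩ (B ∪ Y)) ∪ T.

(⟸) This inclusion fails. Take T = {1}, Y = ∅, B = ∅; then 1 ∈ (Y ∩ (B ∪ Y)) ∪ T but 1 ∉ (Y ∩ (B ∪ Y)) ∖ T.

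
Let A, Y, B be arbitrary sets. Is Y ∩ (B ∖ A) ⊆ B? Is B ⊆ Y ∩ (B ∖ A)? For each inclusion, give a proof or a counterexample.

(⊆) holds; (⊇) fails.

(⟹) Let x ∈ Y ∩ (B ∖ A). Then x ∈ Y ∩ B and x ∉ A, from which x ∈ B.

(⟸) This inclusion fails. Take A = ∅, Y = ∅, B = {1}; then 1 ∈ B but 1 ∉ Y ∩ (B ∖ A).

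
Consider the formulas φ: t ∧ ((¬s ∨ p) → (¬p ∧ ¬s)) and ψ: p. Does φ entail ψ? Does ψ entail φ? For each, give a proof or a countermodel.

Both directions fail.

Forward direction. This fails. Under s = F, p = F, t = T, the left side is true but the right side is false.

Converse. This fails. Under s = F, p = T, t = F, the left side is false but the right side is true.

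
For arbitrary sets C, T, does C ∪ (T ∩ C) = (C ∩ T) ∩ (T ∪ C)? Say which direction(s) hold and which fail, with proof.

(⊆) This inclusion fails. Take C = {1}, T = ∅; then 1 ∈ C ∪ (T ∩ C) but 1 ∉ (C ∩ T) ∩ (T ∪ C).

(⊇) Let x ∈ (C ∩ T) ∩ (T ∪ C). Then x ∈ C ∩ T, from which x ∈ C ∪ (T ∩ C).

The sets are not equal: only the reverse inclusion holds.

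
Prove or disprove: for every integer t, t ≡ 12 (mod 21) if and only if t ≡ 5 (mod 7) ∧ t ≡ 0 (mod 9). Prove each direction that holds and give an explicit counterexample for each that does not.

(→) This fails: t = 33 gives 33 ≡ 12 (mod 21) but 33 ≡ 6 (mod 9), so the conjunction on the right does not hold.

(←) Conversely, if t ≡ 5 (mod 7) and t ≡ 0 (mod 9), then by the Chinese remainder theorem t ≡ 54 (mod 63). Since 54 ≡ 12 (mod 21) and 21 ∣ 63, we get t ≡ 12 (mod 21).

Only the reverse direction holds.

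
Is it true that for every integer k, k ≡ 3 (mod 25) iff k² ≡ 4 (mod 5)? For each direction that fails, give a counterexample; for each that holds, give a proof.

(⇒) holds; (⇐) fails.

(⇒) Suppose k ≡ 3 (mod 25). Then k² ≡ 3² = 9 (mod 25), and since 5 ∣ 25, also k² ≡ 4 (mod 5).

(⇐) This fails: take k = 2. Then 2² = 4 ≡ 4 (mod 5), yet 2 ≡ 2 (mod 25), not 3.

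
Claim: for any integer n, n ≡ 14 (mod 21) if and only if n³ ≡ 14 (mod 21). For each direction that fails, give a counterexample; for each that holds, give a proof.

(→) Suppose n ≡ 14 (mod 21). Write n = 21j + 14. Then (21j + 14)³ = 9261j³ + 18522j² + 12348j + 2744 = 21(441j³ + 882j² + 588j + 130) + 14, so n³ ≡ 14 (mod 21).

(←) Conversely, suppose n³ ≡ 14 (mod 21). The only residue r in {0, …, 20} with r³ ≡ 14 (mod 21) is r = 14, so n ≡ 14 (mod 21).

Both implications hold.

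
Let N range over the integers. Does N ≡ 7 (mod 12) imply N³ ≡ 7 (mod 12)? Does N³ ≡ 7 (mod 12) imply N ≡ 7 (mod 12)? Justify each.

Both directions hold.

(⟸) Suppose N³ ≡ 7 (mod 12). The only residue r in {0, …, 11} with r³ ≡ 7 (mod 12) is r = 7, so N ≡ 7 (mod 12).

(⟹) Suppose N ≡ 7 (mod 12). Write N = 12j + 7. Then (12j + 7)³ = 1728j³ + 3024j² + 1764j + 343 = 12(144j³ + 252j² + 147j + 28) + 7, so N³ ≡ 7 (mod 12).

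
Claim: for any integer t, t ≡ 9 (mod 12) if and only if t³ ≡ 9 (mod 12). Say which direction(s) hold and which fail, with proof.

[⇒] Suppose t ≡ 9 (mod 12). Write t = 12j + 9. Then (12j + 9)³ = 1728j³ + 3888j² + 2916j + 729 = 12(144j³ + 324j² + 243j + 60) + 9, so t³ ≡ 9 (mod 12).

[⇐] For the converse, argue contrapositively. If t ≢ 9 (mod 12), then t is congruent to one of 0, 1, 2, 3, 4, 5, 6, 7, 8, 10, 11 modulo 12, and these give t³ ≡ 0, 1, 8, 3, 4, 5, 0, 7, 8, 4, 11 respectively — never 9.

Both implications hold.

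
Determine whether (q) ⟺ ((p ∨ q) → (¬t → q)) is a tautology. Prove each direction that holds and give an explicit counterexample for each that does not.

(→) Assume the antecedent. If q is true, (p ∨ q) → (¬t → q) reduces to true regardless of the other variables. If q is false, the antecedent cannot hold. Either way (p ∨ q) → (¬t → q) holds.

(←) This fails. Under q = F, p = F, t = F, the left side is false but the right side is true.

Not equivalent: only (⇒) holds.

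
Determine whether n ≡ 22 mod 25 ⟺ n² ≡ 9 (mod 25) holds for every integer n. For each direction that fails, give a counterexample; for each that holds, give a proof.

Not equivalent: only (⇒) holds.

(⇐) This fails: take n = 3. Then 3² = 9 ≡ 9 (mod 25), yet 3 ≡ 3 (mod 25), not 22.

(⇒) Suppose n ≡ 22 mod 25. Write n = 25j + 22. Then (25j + 22)² = 625j² + 1100j + 484 = 25(25j² + 44j + 19) + 9, so n² ≡ 9 (mod 25).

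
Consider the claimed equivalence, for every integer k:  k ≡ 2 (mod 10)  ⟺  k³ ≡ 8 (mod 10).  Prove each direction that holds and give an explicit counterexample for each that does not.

Forward direction. Suppose k ≡ 2 (mod 10). Write k = 10j + 2. Then (10j + 2)³ = 1000j³ + 600j² + 120j + 8 = 10(100j³ + 60j² + 12j) + 8, so k³ ≡ 8 (mod 10).

Converse. Suppose k³ ≡ 8 (mod 10). The only residue r in {0, …, 9} with r³ ≡ 8 (mod 10) is r = 2, so k ≡ 2 (mod 10).

Both directions hold; the statement is true.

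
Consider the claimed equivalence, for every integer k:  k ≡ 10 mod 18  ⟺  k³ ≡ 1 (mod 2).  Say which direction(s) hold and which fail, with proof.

(→) This fails: take k = 10. Then 10 ≡ 10 (mod 18), but 10³ = 1000 ≡ 0 (mod 2), not 1.

(←) This fails: take k = 1. Then 1³ = 1 ≡ 1 (mod 2), yet 1 ≡ 1 (mod 18), not 10.

(⇒) fails and (⇐) fails.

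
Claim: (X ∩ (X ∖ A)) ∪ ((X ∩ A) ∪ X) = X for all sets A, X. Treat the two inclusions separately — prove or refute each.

(⊆) Let x ∈ (X ∩ (X ∖ A)) ∪ ((X ∩ A) ∪ X). Then either x ∈ X and x ∉ A; or x ∈ A ∩ X. In each case x ∈ X, so (X ∩ (X ∖ A)) ∪ ((X ∩ A) ∪ X) ⊆ X.

(⊇) Let x ∈ X. Then either x ∈ X and x ∉ A; or x ∈ A ∩ X. In each case x ∈ (X ∩ (X ∖ A)) ∪ ((X ∩ A) ∪ X), so X ⊆ (X ∩ (X ∖ A)) ∪ ((X ∩ A) ∪ X).

The two sets are equal.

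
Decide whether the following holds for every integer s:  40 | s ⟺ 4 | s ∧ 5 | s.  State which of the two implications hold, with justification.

(⟹) If 40 ∣ s, write s = 40q. Since 40 = 10·4, s = 4·(10q), so 4 ∣ s; and since 40 = 8·5, s = 5·(8q), so 5 ∣ s.

(⟸) This fails: take s = 20. Both 4 ∣ 20 and 5 ∣ 20, yet 20 is not a multiple of 40 (since 20 = 0·40 + 20), so 40 ∤ 20.

Not equivalent: only (⇒) holds.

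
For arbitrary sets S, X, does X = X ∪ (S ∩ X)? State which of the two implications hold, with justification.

Both inclusions hold.

(⟸) Let x ∈ X ∪ (S ∩ X). Then either x ∈ X and x ∉ S; or x ∈ S ∩ X. In each case x ∈ X, so X ∪ (S ∩ X) ⊆ X.

(⟹) Let x ∈ X. Then either x ∈ X and x ∉ S; or x ∈ S ∩ X. In each case x ∈ X ∪ (S ∩ X), so X ⊆ X ∪ (S ∩ X).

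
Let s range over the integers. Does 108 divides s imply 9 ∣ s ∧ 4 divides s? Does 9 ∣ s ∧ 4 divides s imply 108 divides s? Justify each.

Only the forward implication holds.

(←) This fails: take s = 36. Both 9 ∣ 36 and 4 ∣ 36, yet 36 is not a multiple of 108 (since 36 = 0·108 + 36), so 108 ∤ 36.

(→) If 108 ∣ s, write s = 108q. Since 108 = 12·9, s = 9·(12q), so 9 ∣ s; and since 108 = 27·4, s = 4·(27q), so 4 ∣ s.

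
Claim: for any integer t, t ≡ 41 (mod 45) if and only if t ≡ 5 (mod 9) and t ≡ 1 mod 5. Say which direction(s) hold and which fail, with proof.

The biconditional holds.

[⇐] If t ≡ 5 (mod 9) and t ≡ 1 (mod 5), then by the Chinese remainder theorem t ≡ 41 (mod 45). This is exactly t ≡ 41 (mod 45).

[⇒] Suppose t ≡ 41 (mod 45); write t = 45j + 41. Since 9 ∣ 45, reducing mod 9 gives t ≡ 41 ≡ 5 (mod 9); since 5 ∣ 45, reducing mod 5 gives t ≡ 41 ≡ 1 (mod 5).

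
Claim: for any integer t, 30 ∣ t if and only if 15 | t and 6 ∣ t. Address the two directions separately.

The biconditional holds.

(⇒) If 30 ∣ t, write t = 30q. Since 30 = 2·15, t = 15·(2q), so 15 ∣ t; and since 30 = 5·6, t = 6·(5q), so 6 ∣ t.

(⇐) Suppose 15 ∣ t and 6 ∣ t. Any common multiple of 15 and 6 is a multiple of their lcm; here lcm(15, 6) = 15·6/gcd(15, 6) = 90/3 = 30, so 30 ∣ t.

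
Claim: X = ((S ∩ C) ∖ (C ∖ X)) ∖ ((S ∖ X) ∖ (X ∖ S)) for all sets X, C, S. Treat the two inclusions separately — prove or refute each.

Only the reverse inclusion holds.

(⟹) This inclusion fails. Take X = {1}, C = ∅, S = ∅; then 1 ∈ X but 1 ∉ ((S ∩ C) ∖ (C ∖ X)) ∖ ((S ∖ X) ∖ (X ∖ S)).

(⟸) Let x ∈ ((S ∩ C) ∖ (C ∖ X)) ∖ ((S ∖ X) ∖ (X ∖ S)). Then x ∈ X ∩ C ∩ S, from which x ∈ X.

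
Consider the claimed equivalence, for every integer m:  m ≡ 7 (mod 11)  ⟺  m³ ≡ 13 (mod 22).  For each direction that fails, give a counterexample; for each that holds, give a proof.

[⇒] This fails: take m = 18. Then 18 ≡ 7 (mod 11), but 18³ = 5832 ≡ 2 (mod 22), not 13.

[⇐] Conversely, the residues r modulo 22 with r³ ≡ 13 (mod 22) are exactly {7}, and each is ≡ 7 (mod 11).

(⇒) fails; (⇐) holds.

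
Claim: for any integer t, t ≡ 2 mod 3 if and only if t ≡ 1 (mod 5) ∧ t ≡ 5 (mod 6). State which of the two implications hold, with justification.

Only the reverse direction holds.

Converse. If t ≡ 1 (mod 5) and t ≡ 5 (mod 6), then by the Chinese remainder theorem t ≡ 11 (mod 30). Since 11 ≡ 2 (mod 3) and 3 ∣ 30, we get t ≡ 2 (mod 3).

Forward direction. This fails: t = 2 gives 2 ≡ 2 (mod 3) but 2 ≡ 2 (mod 5), so the conjunction on the right does not hold.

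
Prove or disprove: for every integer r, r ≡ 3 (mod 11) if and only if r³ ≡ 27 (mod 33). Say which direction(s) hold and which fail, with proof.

Forward direction. This fails: take r = 14. Then 14 ≡ 3 (mod 11), but 14³ = 2744 ≡ 5 (mod 33), not 27.

Converse. The residues r modulo 33 with r³ ≡ 27 (mod 33) are exactly {3}, and each is ≡ 3 (mod 11).

Only the converse holds.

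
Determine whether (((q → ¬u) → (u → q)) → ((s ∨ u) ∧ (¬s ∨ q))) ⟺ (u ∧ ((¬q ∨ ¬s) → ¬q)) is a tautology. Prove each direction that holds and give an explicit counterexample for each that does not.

The forward direction fails; the converse holds.

(⇒) This fails. Under s = T, q = T, u = F, the left side is true but the right side is false.

(⇐) Assume the antecedent. If s is true, the antecedent forces (s = T, q = F, u = T) or (s = T, q = T, u = T), and the consequent holds there. If s is false, the antecedent forces (s = F, q = F, u = T), and the consequent holds there. Either way the consequent holds.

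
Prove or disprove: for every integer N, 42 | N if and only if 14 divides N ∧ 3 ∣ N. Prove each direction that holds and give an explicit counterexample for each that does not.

Equivalent; both directions hold.

(⇐) Suppose 14 ∣ N and 3 ∣ N. Any common multiple of 14 and 3 is a multiple of their lcm; here gcd(14, 3) = 1, so lcm(14, 3) = 14·3 = 42, so 42 ∣ N.

(⇒) If 42 ∣ N, write N = 42q. Since 42 = 3·14, N = 14·(3q), so 14 ∣ N; and since 42 = 14·3, N = 3·(14q), so 3 ∣ N.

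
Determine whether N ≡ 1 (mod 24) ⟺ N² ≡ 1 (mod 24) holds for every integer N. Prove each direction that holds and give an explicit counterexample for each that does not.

Only the forward direction holds.

[⇐] This fails: take N = 5. Then 5² = 25 ≡ 1 (mod 24), yet 5 ≡ 5 (mod 24), not 1.

[⇒] Suppose N ≡ 1 (mod 24). Write N = 24j + 1. Then (24j + 1)² = 576j² + 48j + 1 = 24(24j² + 2j) + 1, so N² ≡ 1 (mod 24).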